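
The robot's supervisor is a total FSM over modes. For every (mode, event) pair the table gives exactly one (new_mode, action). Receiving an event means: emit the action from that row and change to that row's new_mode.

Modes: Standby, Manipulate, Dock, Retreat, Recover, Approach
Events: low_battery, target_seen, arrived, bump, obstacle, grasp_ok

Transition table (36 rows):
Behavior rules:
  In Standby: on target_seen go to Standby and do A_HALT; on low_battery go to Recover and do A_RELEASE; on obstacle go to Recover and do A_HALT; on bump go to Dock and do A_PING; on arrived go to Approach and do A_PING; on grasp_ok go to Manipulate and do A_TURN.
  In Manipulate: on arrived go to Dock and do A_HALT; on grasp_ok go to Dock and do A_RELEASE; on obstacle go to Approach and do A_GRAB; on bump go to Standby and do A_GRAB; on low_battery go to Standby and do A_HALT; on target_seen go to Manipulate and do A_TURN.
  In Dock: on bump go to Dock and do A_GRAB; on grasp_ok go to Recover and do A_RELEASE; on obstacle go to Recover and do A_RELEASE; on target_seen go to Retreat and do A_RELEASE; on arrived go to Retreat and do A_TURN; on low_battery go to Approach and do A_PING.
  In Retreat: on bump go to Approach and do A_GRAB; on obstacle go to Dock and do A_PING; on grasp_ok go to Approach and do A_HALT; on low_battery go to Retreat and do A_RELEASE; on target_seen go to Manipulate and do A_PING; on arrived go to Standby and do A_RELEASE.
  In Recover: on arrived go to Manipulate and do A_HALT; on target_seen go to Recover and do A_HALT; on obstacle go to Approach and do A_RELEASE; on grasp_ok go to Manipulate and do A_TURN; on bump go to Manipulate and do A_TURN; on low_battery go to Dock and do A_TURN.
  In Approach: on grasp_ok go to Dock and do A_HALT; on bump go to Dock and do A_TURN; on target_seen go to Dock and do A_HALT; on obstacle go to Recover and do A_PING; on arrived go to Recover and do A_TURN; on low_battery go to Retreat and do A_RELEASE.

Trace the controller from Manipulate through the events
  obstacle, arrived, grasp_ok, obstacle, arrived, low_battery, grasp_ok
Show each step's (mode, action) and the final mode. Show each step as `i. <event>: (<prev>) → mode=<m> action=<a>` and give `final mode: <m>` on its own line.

final mode: Recover

1. obstacle: (Manipulate) → mode=Approach action=A_GRAB
2. arrived: (Approach) → mode=Recover action=A_TURN
3. grasp_ok: (Recover) → mode=Manipulate action=A_TURN
4. obstacle: (Manipulate) → mode=Approach action=A_GRAB
5. arrived: (Approach) → mode=Recover action=A_TURN
6. low_battery: (Recover) → mode=Dock action=A_TURN
7. grasp_ok: (Dock) → mode=Recover action=A_RELEASE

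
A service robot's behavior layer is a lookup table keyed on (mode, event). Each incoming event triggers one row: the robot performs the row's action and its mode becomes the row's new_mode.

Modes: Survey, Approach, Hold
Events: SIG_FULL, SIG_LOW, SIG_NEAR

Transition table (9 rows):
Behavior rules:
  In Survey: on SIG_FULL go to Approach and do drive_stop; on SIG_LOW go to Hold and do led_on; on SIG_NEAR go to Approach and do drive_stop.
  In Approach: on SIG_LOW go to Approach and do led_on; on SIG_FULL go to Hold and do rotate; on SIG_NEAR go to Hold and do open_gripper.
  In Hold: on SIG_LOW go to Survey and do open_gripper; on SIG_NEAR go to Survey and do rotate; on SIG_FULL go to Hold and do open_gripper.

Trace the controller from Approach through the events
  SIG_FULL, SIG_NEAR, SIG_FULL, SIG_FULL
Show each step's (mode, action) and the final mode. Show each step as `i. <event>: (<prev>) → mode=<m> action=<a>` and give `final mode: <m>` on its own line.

1. SIG_FULL: (Approach) → mode=Hold action=rotate
2. SIG_NEAR: (Hold) → mode=Survey action=rotate
3. SIG_FULL: (Survey) → mode=Approach action=drive_stop
4. SIG_FULL: (Approach) → mode=Hold action=rotate

final mode: Hold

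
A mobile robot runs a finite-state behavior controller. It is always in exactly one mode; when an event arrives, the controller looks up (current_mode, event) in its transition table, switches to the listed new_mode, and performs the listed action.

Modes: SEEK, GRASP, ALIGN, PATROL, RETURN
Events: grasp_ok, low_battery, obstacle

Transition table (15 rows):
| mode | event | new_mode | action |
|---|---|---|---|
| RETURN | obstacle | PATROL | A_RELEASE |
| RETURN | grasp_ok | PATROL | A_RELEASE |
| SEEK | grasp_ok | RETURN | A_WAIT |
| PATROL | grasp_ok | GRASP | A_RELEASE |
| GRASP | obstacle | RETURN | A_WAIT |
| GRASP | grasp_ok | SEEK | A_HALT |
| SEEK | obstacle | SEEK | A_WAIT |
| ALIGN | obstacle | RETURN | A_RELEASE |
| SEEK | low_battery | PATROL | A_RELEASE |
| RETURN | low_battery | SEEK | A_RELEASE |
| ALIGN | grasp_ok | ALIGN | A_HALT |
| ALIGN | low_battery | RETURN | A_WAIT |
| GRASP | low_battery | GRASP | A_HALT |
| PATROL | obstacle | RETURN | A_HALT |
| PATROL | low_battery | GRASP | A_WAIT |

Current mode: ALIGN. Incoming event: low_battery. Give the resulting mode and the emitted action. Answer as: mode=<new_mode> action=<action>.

mode=RETURN action=A_WAIT

current mode = ALIGN; filter table to that mode:
  (ALIGN, obstacle) → (RETURN, A_RELEASE)
  (ALIGN, grasp_ok) → (ALIGN, A_HALT)
  (ALIGN, low_battery) → (RETURN, A_WAIT)  ← event matches
event = low_battery selects (RETURN, A_WAIT)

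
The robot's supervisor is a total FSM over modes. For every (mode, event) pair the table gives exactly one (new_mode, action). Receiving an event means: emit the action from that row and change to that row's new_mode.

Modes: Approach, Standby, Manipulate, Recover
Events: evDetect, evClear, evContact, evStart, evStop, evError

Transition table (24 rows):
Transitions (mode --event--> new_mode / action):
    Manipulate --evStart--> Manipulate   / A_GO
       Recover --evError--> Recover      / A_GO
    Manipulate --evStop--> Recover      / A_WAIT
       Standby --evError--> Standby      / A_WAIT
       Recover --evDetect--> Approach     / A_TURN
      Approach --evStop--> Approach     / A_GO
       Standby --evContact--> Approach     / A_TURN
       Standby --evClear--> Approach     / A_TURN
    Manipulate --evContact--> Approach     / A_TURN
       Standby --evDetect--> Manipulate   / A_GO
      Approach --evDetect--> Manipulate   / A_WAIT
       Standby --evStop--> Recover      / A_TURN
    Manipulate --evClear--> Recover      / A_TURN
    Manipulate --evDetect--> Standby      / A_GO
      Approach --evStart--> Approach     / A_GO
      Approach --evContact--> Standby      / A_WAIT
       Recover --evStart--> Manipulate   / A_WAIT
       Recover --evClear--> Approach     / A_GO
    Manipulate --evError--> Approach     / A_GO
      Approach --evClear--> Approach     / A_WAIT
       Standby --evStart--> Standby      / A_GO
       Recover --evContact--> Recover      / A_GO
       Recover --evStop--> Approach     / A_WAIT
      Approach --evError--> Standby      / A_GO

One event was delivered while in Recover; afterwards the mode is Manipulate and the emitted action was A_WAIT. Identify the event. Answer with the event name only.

try evDetect: (Recover, evDetect) → (Approach, A_TURN)
try evClear: (Recover, evClear) → (Approach, A_GO)
try evContact: (Recover, evContact) → (Recover, A_GO)
try evStart: (Recover, evStart) → (Manipulate, A_WAIT)  ← matches
try evStop: (Recover, evStop) → (Approach, A_WAIT)
try evError: (Recover, evError) → (Recover, A_GO)

evStart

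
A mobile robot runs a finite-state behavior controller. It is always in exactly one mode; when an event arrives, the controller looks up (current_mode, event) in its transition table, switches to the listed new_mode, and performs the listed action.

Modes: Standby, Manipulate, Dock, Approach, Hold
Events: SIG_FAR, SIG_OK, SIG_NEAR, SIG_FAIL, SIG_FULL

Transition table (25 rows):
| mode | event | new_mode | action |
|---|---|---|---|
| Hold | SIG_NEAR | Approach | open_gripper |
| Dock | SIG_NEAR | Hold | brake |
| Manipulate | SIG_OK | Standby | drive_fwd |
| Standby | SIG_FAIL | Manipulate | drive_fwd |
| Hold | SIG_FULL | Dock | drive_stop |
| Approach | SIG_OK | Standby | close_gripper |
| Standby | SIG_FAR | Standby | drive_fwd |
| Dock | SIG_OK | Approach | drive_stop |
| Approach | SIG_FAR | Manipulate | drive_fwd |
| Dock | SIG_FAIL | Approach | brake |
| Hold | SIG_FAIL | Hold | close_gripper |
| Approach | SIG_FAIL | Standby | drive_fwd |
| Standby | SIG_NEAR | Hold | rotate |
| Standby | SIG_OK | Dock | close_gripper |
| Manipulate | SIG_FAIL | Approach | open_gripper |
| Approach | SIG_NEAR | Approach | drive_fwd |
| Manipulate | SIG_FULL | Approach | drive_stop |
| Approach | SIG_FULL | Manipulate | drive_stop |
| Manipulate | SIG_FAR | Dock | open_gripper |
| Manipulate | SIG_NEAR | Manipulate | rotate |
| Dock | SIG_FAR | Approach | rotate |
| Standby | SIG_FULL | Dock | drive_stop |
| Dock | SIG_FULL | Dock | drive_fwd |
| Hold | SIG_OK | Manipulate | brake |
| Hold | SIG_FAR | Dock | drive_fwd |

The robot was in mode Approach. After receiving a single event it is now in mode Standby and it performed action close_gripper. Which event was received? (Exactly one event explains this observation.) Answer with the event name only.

SIG_OK

try SIG_FAR: (Approach, SIG_FAR) → (Manipulate, drive_fwd)
try SIG_OK: (Approach, SIG_OK) → (Standby, close_gripper)  ← matches
try SIG_NEAR: (Approach, SIG_NEAR) → (Approach, drive_fwd)
try SIG_FAIL: (Approach, SIG_FAIL) → (Standby, drive_fwd)
try SIG_FULL: (Approach, SIG_FULL) → (Manipulate, drive_stop)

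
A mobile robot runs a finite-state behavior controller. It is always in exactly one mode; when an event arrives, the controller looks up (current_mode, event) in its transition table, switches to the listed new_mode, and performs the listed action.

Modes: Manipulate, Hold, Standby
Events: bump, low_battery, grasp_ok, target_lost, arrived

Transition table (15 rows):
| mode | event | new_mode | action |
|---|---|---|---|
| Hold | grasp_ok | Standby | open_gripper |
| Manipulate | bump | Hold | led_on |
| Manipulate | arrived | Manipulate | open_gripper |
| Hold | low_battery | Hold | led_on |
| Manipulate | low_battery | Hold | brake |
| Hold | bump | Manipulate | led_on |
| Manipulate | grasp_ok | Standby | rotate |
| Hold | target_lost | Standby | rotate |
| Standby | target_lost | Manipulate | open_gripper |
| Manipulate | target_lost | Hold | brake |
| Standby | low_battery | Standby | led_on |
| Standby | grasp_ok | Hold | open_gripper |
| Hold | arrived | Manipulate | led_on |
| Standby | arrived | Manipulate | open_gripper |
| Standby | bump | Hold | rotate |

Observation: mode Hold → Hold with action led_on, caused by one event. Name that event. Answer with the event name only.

low_battery

try bump: (Hold, bump) → (Manipulate, led_on)
try low_battery: (Hold, low_battery) → (Hold, led_on)  ← matches
try grasp_ok: (Hold, grasp_ok) → (Standby, open_gripper)
try target_lost: (Hold, target_lost) → (Standby, rotate)
try arrived: (Hold, arrived) → (Manipulate, led_on)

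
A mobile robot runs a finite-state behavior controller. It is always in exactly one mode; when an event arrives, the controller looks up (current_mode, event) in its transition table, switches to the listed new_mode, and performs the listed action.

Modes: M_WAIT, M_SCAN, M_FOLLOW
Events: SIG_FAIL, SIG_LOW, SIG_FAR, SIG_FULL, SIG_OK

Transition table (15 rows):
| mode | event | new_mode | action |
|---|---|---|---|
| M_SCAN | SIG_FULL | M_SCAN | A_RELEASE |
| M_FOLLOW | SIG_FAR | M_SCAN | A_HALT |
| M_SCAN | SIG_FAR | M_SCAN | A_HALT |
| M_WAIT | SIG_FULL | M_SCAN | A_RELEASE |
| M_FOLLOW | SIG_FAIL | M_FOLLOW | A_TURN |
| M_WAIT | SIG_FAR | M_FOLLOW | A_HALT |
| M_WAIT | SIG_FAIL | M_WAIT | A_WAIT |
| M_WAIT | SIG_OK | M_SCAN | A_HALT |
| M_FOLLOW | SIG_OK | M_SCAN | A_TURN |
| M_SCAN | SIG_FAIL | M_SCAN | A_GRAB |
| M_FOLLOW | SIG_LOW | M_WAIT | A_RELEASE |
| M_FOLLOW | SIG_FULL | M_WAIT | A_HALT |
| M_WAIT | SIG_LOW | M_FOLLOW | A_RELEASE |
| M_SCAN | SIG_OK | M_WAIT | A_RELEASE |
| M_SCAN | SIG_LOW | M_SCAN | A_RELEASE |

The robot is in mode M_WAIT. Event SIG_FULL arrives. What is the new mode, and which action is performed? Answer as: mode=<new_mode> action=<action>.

mode=M_SCAN action=A_RELEASE

current mode = M_WAIT; filter table to that mode:
  (M_WAIT, SIG_FULL) → (M_SCAN, A_RELEASE)  ← event matches
  (M_WAIT, SIG_FAR) → (M_FOLLOW, A_HALT)
  (M_WAIT, SIG_FAIL) → (M_WAIT, A_WAIT)
  (M_WAIT, SIG_OK) → (M_SCAN, A_HALT)
  (M_WAIT, SIG_LOW) → (M_FOLLOW, A_RELEASE)
event = SIG_FULL selects (M_SCAN, A_RELEASE)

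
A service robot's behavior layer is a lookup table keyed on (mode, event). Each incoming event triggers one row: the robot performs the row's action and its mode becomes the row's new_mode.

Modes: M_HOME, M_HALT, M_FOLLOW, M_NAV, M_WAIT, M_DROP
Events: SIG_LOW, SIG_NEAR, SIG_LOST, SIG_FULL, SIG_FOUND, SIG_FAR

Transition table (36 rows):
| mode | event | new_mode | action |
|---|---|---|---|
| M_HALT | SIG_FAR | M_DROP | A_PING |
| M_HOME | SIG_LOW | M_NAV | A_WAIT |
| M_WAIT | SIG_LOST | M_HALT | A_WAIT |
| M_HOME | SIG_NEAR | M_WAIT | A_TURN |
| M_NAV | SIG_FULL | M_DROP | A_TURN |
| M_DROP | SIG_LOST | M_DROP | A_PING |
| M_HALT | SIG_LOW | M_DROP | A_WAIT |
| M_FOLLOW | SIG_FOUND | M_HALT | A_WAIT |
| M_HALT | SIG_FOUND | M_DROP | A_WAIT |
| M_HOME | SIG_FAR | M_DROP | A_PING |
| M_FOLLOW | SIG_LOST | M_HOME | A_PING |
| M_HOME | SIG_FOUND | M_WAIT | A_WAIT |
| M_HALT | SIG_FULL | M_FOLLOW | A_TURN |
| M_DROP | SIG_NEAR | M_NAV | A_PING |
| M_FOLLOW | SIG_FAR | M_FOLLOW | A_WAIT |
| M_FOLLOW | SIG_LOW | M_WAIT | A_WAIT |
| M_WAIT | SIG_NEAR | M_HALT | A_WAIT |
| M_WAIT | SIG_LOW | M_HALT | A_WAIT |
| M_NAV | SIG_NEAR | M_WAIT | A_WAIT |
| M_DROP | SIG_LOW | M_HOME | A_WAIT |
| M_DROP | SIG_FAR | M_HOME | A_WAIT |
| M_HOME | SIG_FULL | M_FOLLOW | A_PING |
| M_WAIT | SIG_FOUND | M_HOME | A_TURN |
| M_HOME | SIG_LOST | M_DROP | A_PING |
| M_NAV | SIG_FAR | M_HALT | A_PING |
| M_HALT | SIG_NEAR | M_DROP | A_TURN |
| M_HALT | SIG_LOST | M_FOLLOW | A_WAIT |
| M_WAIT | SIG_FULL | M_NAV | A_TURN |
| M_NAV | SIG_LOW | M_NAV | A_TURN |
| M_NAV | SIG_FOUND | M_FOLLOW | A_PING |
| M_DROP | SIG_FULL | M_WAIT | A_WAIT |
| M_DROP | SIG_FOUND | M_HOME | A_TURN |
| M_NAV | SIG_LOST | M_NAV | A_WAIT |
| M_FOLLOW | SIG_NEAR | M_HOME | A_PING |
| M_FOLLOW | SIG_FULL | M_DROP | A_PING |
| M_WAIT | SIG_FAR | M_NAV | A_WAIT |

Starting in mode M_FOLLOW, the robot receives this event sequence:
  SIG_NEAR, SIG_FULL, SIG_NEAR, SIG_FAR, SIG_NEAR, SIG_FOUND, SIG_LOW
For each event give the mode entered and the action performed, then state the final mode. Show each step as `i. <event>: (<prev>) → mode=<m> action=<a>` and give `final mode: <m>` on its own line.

1. SIG_NEAR: (M_FOLLOW) → mode=M_HOME action=A_PING
2. SIG_FULL: (M_HOME) → mode=M_FOLLOW action=A_PING
3. SIG_NEAR: (M_FOLLOW) → mode=M_HOME action=A_PING
4. SIG_FAR: (M_HOME) → mode=M_DROP action=A_PING
5. SIG_NEAR: (M_DROP) → mode=M_NAV action=A_PING
6. SIG_FOUND: (M_NAV) → mode=M_FOLLOW action=A_PING
7. SIG_LOW: (M_FOLLOW) → mode=M_WAIT action=A_WAIT

final mode: M_WAIT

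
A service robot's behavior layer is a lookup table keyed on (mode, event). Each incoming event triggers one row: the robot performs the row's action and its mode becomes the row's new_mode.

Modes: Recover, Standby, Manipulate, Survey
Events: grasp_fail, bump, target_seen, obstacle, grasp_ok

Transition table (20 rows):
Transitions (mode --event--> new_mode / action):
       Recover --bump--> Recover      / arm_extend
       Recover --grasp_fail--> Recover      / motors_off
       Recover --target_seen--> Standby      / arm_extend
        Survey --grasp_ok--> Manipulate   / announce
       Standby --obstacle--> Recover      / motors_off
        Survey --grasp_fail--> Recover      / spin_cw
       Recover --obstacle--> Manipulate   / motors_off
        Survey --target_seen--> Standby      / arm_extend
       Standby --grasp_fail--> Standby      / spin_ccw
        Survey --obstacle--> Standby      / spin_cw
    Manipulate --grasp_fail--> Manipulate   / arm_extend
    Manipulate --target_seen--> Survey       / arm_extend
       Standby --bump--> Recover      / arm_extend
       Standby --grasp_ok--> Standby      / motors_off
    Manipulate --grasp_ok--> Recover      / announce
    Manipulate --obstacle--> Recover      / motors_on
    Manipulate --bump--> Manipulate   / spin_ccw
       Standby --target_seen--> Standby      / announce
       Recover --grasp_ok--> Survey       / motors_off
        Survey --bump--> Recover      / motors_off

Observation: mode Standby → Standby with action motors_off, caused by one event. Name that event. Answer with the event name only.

grasp_ok

try grasp_fail: (Standby, grasp_fail) → (Standby, spin_ccw)
try bump: (Standby, bump) → (Recover, arm_extend)
try target_seen: (Standby, target_seen) → (Standby, announce)
try obstacle: (Standby, obstacle) → (Recover, motors_off)
try grasp_ok: (Standby, grasp_ok) → (Standby, motors_off)  ← matches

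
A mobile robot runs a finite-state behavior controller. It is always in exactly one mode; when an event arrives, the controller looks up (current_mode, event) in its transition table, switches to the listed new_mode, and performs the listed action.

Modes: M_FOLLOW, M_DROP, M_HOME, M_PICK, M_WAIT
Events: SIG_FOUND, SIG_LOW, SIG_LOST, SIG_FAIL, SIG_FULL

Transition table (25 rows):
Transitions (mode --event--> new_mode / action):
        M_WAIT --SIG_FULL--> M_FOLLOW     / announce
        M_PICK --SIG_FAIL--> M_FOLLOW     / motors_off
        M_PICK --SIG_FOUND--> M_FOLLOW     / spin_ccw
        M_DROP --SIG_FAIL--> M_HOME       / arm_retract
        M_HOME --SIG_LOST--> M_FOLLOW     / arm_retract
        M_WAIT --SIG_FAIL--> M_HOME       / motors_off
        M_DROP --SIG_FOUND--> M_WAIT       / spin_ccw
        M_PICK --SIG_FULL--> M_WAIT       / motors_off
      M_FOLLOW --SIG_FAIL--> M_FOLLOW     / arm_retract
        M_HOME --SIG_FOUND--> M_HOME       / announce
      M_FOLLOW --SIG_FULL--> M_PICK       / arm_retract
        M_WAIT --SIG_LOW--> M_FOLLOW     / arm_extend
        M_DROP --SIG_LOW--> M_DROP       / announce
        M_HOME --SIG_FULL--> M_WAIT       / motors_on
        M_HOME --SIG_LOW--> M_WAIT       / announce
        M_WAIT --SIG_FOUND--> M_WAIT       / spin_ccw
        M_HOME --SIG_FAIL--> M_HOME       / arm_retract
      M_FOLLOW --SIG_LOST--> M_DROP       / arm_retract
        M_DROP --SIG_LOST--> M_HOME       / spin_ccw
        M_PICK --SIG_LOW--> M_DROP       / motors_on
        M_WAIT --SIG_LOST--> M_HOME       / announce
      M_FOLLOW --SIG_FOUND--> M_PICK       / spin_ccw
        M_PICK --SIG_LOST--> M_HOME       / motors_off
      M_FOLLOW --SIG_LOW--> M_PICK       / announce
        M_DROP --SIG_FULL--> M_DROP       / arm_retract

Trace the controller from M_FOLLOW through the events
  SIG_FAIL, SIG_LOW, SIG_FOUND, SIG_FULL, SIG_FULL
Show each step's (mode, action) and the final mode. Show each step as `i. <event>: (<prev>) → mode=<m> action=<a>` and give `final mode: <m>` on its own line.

final mode: M_WAIT

1. SIG_FAIL: (M_FOLLOW) → mode=M_FOLLOW action=arm_retract
2. SIG_LOW: (M_FOLLOW) → mode=M_PICK action=announce
3. SIG_FOUND: (M_PICK) → mode=M_FOLLOW action=spin_ccw
4. SIG_FULL: (M_FOLLOW) → mode=M_PICK action=arm_retract
5. SIG_FULL: (M_PICK) → mode=M_WAIT action=motors_off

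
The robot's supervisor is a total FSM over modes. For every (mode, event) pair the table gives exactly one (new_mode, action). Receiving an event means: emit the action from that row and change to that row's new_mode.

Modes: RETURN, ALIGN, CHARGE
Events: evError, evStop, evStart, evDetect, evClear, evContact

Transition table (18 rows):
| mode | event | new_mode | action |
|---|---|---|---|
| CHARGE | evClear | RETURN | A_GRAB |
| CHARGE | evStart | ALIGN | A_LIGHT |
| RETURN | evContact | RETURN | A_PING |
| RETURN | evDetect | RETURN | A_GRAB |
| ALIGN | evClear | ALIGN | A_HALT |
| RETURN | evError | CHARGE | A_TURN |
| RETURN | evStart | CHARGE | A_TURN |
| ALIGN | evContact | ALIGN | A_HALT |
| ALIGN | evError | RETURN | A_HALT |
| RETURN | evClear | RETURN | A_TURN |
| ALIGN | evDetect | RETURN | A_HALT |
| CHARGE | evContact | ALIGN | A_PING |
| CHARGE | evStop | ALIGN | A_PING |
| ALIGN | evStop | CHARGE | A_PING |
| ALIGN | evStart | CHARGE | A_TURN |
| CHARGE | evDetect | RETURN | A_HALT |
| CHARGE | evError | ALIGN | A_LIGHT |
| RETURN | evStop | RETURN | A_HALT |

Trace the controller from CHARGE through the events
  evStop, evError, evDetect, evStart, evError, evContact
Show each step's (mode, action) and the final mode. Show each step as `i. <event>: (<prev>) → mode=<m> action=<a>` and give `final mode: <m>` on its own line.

final mode: ALIGN

1. evStop: (CHARGE) → mode=ALIGN action=A_PING
2. evError: (ALIGN) → mode=RETURN action=A_HALT
3. evDetect: (RETURN) → mode=RETURN action=A_GRAB
4. evStart: (RETURN) → mode=CHARGE action=A_TURN
5. evError: (CHARGE) → mode=ALIGN action=A_LIGHT
6. evContact: (ALIGN) → mode=ALIGN action=A_HALT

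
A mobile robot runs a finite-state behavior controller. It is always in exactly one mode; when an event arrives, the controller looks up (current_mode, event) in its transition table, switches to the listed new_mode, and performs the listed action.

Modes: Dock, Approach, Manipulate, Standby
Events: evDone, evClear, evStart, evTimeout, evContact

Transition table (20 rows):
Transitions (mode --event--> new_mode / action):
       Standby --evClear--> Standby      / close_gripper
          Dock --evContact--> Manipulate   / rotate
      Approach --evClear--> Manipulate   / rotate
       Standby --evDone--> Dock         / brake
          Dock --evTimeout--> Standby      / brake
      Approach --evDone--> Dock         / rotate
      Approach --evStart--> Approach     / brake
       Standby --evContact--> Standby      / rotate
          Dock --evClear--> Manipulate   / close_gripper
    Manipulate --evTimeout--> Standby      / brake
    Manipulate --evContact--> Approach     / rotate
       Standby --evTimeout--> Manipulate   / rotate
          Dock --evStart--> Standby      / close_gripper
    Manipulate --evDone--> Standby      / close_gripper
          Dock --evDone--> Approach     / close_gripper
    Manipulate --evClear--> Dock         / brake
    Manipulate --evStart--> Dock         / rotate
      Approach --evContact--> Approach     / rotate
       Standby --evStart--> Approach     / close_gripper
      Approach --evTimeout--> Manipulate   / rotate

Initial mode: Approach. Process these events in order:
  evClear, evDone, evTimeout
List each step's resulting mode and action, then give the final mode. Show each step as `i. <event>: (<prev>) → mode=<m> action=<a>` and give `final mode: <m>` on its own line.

final mode: Manipulate

1. evClear: (Approach) → mode=Manipulate action=rotate
2. evDone: (Manipulate) → mode=Standby action=close_gripper
3. evTimeout: (Standby) → mode=Manipulate action=rotate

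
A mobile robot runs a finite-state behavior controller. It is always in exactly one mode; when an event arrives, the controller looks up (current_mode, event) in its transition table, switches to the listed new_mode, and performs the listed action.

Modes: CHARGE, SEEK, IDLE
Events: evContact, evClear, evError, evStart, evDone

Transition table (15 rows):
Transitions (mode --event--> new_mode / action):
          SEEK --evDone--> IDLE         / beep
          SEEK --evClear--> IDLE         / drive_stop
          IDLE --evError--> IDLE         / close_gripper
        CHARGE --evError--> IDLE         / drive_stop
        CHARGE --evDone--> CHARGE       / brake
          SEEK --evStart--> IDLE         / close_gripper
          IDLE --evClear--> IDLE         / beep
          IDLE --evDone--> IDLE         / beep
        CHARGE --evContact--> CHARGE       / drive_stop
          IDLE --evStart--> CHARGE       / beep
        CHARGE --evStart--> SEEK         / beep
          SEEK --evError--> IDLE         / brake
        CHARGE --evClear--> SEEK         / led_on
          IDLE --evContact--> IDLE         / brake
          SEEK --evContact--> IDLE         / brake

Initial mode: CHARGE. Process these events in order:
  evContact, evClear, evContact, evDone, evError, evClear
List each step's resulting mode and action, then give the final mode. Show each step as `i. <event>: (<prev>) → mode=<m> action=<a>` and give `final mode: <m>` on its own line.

1. evContact: (CHARGE) → mode=CHARGE action=drive_stop
2. evClear: (CHARGE) → mode=SEEK action=led_on
3. evContact: (SEEK) → mode=IDLE action=brake
4. evDone: (IDLE) → mode=IDLE action=beep
5. evError: (IDLE) → mode=IDLE action=close_gripper
6. evClear: (IDLE) → mode=IDLE action=beep

final mode: IDLE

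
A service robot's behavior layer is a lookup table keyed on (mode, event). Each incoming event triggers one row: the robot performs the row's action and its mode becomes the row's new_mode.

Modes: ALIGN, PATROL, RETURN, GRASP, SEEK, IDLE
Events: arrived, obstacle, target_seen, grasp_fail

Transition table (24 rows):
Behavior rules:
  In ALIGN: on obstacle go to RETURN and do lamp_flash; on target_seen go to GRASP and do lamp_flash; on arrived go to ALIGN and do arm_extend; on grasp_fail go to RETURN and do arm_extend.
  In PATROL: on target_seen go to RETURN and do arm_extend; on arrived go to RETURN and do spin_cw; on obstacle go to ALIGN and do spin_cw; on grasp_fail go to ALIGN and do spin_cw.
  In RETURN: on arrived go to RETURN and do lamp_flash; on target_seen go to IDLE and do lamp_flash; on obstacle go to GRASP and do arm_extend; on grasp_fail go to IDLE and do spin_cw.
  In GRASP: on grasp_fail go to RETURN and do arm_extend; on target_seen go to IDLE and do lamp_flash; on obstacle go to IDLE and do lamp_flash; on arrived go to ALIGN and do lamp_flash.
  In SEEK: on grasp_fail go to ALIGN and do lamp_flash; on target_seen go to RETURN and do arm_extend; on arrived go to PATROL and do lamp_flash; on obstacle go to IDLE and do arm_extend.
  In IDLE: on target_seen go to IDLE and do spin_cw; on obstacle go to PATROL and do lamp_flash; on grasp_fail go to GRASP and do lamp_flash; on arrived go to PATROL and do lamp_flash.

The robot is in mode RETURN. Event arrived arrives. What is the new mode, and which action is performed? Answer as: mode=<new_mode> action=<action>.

mode=RETURN action=lamp_flash

current mode = RETURN; filter table to that mode:
  (RETURN, arrived) → (RETURN, lamp_flash)  ← event matches
  (RETURN, target_seen) → (IDLE, lamp_flash)
  (RETURN, obstacle) → (GRASP, arm_extend)
  (RETURN, grasp_fail) → (IDLE, spin_cw)
event = arrived selects (RETURN, lamp_flash)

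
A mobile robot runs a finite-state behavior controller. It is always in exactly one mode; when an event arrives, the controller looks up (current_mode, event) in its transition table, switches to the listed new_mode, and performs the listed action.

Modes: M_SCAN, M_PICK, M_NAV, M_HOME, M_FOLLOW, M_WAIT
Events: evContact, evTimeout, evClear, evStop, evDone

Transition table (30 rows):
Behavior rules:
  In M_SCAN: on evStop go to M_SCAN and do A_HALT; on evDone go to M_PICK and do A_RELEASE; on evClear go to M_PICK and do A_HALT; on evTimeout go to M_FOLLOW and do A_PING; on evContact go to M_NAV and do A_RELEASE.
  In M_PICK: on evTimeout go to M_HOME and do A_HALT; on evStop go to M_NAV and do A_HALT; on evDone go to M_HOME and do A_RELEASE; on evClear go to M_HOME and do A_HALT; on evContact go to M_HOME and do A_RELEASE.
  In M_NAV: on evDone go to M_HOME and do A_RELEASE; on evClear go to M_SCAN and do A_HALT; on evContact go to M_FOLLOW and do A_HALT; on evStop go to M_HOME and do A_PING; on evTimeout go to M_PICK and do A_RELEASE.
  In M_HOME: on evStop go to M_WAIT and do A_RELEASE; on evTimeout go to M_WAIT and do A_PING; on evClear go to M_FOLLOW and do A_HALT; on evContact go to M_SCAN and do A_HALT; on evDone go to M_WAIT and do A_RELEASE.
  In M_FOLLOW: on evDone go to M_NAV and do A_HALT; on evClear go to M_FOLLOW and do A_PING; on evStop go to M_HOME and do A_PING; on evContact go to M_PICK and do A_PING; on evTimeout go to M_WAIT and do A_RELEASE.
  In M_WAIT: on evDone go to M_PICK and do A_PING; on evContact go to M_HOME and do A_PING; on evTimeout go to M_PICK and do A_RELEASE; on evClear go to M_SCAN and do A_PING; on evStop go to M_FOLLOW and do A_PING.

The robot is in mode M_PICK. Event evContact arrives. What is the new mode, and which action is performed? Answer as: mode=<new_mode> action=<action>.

current mode = M_PICK; filter table to that mode:
  (M_PICK, evTimeout) → (M_HOME, A_HALT)
  (M_PICK, evStop) → (M_NAV, A_HALT)
  (M_PICK, evDone) → (M_HOME, A_RELEASE)
  (M_PICK, evClear) → (M_HOME, A_HALT)
  (M_PICK, evContact) → (M_HOME, A_RELEASE)  ← event matches
event = evContact selects (M_HOME, A_RELEASE)

mode=M_HOME action=A_RELEASE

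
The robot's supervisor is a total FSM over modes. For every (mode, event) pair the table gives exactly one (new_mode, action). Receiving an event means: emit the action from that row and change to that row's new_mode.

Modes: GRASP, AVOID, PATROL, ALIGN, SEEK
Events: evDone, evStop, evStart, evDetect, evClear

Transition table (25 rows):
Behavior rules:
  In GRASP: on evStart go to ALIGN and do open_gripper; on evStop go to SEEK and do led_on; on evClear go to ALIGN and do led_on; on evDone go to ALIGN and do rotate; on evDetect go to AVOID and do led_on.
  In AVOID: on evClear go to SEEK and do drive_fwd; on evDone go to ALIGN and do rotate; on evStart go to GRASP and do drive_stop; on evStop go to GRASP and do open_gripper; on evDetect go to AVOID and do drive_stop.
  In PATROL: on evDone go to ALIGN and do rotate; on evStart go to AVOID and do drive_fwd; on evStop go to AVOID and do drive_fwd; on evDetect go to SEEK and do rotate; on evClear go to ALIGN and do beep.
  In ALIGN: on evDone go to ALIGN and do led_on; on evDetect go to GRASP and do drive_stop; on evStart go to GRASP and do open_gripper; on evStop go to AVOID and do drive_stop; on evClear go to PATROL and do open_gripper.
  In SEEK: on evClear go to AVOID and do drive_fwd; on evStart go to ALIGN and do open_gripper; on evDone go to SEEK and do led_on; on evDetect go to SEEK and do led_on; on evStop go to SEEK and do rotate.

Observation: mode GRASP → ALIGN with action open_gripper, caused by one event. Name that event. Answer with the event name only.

try evDone: (GRASP, evDone) → (ALIGN, rotate)
try evStop: (GRASP, evStop) → (SEEK, led_on)
try evStart: (GRASP, evStart) → (ALIGN, open_gripper)  ← matches
try evDetect: (GRASP, evDetect) → (AVOID, led_on)
try evClear: (GRASP, evClear) → (ALIGN, led_on)

evStart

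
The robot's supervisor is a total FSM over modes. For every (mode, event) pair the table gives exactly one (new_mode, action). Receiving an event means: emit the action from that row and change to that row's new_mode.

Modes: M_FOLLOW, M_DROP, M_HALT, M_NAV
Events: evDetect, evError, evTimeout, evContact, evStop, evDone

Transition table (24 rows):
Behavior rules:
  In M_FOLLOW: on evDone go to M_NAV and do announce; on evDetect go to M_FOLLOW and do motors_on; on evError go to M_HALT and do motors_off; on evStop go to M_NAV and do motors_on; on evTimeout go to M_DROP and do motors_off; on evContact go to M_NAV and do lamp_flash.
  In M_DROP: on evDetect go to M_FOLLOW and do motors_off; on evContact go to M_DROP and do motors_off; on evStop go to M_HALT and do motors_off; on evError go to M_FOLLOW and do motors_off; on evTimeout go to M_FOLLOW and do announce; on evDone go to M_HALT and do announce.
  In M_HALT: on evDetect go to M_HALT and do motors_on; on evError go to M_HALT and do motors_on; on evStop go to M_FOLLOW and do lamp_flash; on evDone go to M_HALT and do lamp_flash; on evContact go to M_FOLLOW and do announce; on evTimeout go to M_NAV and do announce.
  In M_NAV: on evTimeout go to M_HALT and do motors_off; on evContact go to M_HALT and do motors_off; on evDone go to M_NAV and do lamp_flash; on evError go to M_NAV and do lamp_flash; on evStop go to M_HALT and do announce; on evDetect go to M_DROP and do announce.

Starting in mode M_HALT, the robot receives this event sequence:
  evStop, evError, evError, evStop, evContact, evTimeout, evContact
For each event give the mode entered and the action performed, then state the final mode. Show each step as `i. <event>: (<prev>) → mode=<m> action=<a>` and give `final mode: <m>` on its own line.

1. evStop: (M_HALT) → mode=M_FOLLOW action=lamp_flash
2. evError: (M_FOLLOW) → mode=M_HALT action=motors_off
3. evError: (M_HALT) → mode=M_HALT action=motors_on
4. evStop: (M_HALT) → mode=M_FOLLOW action=lamp_flash
5. evContact: (M_FOLLOW) → mode=M_NAV action=lamp_flash
6. evTimeout: (M_NAV) → mode=M_HALT action=motors_off
7. evContact: (M_HALT) → mode=M_FOLLOW action=announce

final mode: M_FOLLOW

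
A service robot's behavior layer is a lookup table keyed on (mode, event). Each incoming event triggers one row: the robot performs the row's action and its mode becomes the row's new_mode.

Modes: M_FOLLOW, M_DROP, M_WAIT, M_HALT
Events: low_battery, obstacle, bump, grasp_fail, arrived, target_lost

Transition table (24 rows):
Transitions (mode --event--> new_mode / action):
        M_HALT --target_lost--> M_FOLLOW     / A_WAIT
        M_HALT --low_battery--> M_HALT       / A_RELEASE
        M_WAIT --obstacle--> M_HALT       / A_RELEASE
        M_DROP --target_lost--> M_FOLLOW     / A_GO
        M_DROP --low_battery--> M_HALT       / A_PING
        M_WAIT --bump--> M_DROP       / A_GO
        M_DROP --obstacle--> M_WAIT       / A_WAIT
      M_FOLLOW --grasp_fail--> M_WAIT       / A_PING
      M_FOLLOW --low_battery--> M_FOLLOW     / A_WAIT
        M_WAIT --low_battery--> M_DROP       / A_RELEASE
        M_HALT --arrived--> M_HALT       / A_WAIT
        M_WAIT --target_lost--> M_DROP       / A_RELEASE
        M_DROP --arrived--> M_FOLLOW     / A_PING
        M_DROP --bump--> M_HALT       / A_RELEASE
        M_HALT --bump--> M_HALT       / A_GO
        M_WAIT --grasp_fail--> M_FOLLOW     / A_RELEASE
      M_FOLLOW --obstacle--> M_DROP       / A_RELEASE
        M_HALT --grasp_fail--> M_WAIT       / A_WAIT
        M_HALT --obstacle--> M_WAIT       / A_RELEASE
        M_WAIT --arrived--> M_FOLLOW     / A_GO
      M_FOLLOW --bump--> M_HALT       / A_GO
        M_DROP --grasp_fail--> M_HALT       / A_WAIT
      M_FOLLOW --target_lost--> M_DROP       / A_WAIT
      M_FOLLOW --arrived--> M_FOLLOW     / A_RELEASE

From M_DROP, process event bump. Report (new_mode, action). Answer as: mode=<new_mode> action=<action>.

current mode = M_DROP; filter table to that mode:
  (M_DROP, target_lost) → (M_FOLLOW, A_GO)
  (M_DROP, low_battery) → (M_HALT, A_PING)
  (M_DROP, obstacle) → (M_WAIT, A_WAIT)
  (M_DROP, arrived) → (M_FOLLOW, A_PING)
  (M_DROP, bump) → (M_HALT, A_RELEASE)  ← event matches
  (M_DROP, grasp_fail) → (M_HALT, A_WAIT)
event = bump selects (M_HALT, A_RELEASE)

mode=M_HALT action=A_RELEASE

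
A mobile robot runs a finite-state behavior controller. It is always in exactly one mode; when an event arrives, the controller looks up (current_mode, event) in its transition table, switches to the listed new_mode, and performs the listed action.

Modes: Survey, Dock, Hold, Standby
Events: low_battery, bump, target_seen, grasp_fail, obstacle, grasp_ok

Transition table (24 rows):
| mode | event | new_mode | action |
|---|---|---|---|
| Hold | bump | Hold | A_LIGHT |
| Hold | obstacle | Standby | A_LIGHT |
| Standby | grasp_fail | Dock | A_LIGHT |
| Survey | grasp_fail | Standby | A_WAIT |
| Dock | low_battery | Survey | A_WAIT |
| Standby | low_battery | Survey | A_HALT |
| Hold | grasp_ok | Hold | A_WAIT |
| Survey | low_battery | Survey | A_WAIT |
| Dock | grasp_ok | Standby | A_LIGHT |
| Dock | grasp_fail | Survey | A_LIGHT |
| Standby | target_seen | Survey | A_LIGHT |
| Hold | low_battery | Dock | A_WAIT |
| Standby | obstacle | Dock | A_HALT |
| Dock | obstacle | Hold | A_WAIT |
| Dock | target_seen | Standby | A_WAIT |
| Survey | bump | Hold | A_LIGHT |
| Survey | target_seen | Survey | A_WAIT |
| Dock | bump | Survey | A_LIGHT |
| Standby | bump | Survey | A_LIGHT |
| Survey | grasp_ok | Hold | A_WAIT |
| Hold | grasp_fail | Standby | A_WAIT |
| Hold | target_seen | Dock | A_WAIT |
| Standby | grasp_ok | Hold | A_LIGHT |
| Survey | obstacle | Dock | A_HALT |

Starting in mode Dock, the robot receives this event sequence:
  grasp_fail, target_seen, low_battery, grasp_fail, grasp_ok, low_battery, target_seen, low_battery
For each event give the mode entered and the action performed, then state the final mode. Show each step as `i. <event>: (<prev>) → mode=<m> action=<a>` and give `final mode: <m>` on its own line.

final mode: Survey

1. grasp_fail: (Dock) → mode=Survey action=A_LIGHT
2. target_seen: (Survey) → mode=Survey action=A_WAIT
3. low_battery: (Survey) → mode=Survey action=A_WAIT
4. grasp_fail: (Survey) → mode=Standby action=A_WAIT
5. grasp_ok: (Standby) → mode=Hold action=A_LIGHT
6. low_battery: (Hold) → mode=Dock action=A_WAIT
7. target_seen: (Dock) → mode=Standby action=A_WAIT
8. low_battery: (Standby) → mode=Survey action=A_HALT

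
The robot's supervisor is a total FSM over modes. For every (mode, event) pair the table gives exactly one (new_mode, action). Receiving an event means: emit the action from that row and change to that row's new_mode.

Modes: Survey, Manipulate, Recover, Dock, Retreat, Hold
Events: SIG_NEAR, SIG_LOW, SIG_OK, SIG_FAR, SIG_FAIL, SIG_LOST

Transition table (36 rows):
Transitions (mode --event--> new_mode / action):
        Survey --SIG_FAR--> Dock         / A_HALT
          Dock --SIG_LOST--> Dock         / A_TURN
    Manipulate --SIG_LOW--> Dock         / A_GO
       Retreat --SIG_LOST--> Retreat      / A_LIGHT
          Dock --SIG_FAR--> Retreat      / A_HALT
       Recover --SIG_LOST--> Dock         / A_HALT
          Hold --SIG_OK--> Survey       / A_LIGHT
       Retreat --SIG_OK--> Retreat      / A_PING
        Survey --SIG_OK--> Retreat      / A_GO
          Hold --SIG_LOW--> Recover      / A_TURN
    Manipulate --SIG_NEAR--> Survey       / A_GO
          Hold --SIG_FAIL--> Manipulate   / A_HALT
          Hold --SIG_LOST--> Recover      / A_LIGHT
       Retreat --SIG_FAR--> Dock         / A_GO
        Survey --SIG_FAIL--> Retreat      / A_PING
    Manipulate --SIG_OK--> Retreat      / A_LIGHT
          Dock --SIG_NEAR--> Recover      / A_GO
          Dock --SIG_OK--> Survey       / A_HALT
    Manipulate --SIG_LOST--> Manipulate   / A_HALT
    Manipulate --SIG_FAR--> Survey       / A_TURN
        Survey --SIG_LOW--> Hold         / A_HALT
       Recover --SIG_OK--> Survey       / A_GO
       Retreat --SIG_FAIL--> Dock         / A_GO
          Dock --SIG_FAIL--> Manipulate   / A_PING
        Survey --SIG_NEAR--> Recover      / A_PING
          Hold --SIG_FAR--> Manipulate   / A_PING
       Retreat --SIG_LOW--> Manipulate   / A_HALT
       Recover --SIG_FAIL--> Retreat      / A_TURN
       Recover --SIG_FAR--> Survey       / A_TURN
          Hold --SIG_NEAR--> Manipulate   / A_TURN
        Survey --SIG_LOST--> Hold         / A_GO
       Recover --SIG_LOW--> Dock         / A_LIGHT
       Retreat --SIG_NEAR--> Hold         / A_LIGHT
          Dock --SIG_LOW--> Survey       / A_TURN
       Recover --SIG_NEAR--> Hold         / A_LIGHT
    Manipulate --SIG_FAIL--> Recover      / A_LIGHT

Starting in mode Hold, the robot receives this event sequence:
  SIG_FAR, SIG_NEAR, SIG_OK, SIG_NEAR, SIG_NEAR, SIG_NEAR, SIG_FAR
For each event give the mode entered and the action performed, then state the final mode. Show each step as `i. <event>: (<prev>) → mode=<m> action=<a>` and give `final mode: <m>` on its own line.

final mode: Dock

1. SIG_FAR: (Hold) → mode=Manipulate action=A_PING
2. SIG_NEAR: (Manipulate) → mode=Survey action=A_GO
3. SIG_OK: (Survey) → mode=Retreat action=A_GO
4. SIG_NEAR: (Retreat) → mode=Hold action=A_LIGHT
5. SIG_NEAR: (Hold) → mode=Manipulate action=A_TURN
6. SIG_NEAR: (Manipulate) → mode=Survey action=A_GO
7. SIG_FAR: (Survey) → mode=Dock action=A_HALT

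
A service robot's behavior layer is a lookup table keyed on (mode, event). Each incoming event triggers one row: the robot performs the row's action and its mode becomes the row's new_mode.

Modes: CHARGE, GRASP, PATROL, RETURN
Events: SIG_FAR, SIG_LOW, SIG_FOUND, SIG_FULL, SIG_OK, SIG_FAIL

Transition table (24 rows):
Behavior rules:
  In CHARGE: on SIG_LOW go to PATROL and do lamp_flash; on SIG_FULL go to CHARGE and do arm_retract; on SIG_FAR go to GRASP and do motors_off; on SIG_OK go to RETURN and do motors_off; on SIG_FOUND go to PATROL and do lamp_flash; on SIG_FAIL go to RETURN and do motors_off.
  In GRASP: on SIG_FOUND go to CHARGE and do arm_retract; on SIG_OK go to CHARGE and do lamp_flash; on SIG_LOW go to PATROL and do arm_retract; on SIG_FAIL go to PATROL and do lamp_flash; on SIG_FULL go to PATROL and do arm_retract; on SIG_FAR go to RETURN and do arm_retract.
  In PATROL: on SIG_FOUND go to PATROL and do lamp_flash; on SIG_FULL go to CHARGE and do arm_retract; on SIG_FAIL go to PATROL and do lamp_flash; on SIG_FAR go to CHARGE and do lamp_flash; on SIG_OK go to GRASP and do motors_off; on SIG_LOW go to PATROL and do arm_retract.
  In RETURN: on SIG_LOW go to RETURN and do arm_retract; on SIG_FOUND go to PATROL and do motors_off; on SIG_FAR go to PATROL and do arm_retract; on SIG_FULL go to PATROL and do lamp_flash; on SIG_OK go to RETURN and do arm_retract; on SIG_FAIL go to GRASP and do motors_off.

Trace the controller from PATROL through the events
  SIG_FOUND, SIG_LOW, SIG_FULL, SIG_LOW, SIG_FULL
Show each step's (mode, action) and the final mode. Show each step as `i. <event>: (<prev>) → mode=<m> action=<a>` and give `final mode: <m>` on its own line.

1. SIG_FOUND: (PATROL) → mode=PATROL action=lamp_flash
2. SIG_LOW: (PATROL) → mode=PATROL action=arm_retract
3. SIG_FULL: (PATROL) → mode=CHARGE action=arm_retract
4. SIG_LOW: (CHARGE) → mode=PATROL action=lamp_flash
5. SIG_FULL: (PATROL) → mode=CHARGE action=arm_retract

final mode: CHARGE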